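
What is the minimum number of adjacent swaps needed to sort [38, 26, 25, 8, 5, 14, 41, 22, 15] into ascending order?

22

Each adjacent swap fixes exactly one inversion, so the minimum swap count equals the number of inversions.
Count inversions — for each element, later elements that are smaller:
38: 26, 25, 8, 5, 14, 22, 15 → 7
26: 25, 8, 5, 14, 22, 15 → 6
25: 8, 5, 14, 22, 15 → 5
8: 5 → 1
5: none → 0
14: none → 0
41: 22, 15 → 2
22: 15 → 1
15: none → 0
Total inversions: 7 + 6 + 5 + 1 + 0 + 0 + 2 + 1 + 0 = 22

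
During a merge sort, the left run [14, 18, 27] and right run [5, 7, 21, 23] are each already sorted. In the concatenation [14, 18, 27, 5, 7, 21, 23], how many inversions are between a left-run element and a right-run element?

Count, for every r in R, how many entries of L exceed r:
r = 5: 14, 18, 27 → 3
r = 7: 14, 18, 27 → 3
r = 21: 27 → 1
r = 23: 27 → 1
Cross-inversions: 3 + 3 + 1 + 1 = 8

Split inversions: 8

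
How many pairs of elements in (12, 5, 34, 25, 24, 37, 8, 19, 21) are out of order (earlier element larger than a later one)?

Sweep left to right; for each value list the smaller values that follow it:
12: 2
5: 0
34: 5
25: 4
24: 3
37: 3
8: 0
19: 0
21: 0
Sum: 2 + 0 + 5 + 4 + 3 + 3 + 0 + 0 + 0 = 17

There are 17 inversions.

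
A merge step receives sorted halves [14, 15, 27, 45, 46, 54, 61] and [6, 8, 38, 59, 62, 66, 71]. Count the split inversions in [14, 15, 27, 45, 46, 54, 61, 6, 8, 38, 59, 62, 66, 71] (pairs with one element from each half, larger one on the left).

19 split inversions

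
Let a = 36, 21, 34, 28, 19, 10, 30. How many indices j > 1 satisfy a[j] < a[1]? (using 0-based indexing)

2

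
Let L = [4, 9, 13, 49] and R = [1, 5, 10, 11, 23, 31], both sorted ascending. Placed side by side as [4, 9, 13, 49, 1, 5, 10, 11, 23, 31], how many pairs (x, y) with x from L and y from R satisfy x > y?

Take each right-half value and tally the left-half values above it:
r = 1: 4, 9, 13, 49 → 4
r = 5: 9, 13, 49 → 3
r = 10: 13, 49 → 2
r = 11: 13, 49 → 2
r = 23: 49 → 1
r = 31: 49 → 1
Cross-inversions: 4 + 3 + 2 + 2 + 1 + 1 = 13

13 split inversions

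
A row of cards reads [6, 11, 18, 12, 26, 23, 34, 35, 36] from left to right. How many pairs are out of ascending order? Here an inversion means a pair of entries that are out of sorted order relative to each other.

Sweep left to right; for each value list the smaller values that follow it:
6: 0
11: 0
18: 1
12: 0
26: 1
23: 0
34: 0
35: 0
36: 0
Sum: 0 + 0 + 1 + 0 + 1 + 0 + 0 + 0 + 0 = 2

There are 2 inversions.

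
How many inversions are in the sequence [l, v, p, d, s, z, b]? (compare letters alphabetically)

11 inversions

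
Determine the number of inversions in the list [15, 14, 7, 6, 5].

Count, for each position, how many later elements it exceeds:
15 → 14, 7, 6, 5 → 4
14 → 7, 6, 5 → 3
7 → 6, 5 → 2
6 → 5 → 1
5 → none → 0
Sum: 4 + 3 + 2 + 1 + 0 = 10

Inversions: 10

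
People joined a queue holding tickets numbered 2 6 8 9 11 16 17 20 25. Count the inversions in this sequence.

For each element, count later entries that are smaller:
2 → none → 0
6 → none → 0
8 → none → 0
9 → none → 0
11 → none → 0
16 → none → 0
17 → none → 0
20 → none → 0
25 → none → 0
Sum: 0 + 0 + 0 + 0 + 0 + 0 + 0 + 0 + 0 = 0

0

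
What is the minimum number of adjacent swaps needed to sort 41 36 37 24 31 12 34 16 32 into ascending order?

The minimum number of adjacent swaps to sort an array equals its inversion count, since every such swap removes exactly one inversion.
Count inversions — for each element, later elements that are smaller:
41: 36, 37, 24, 31, 12, 34, 16, 32 → 8
36: 24, 31, 12, 34, 16, 32 → 6
37: 24, 31, 12, 34, 16, 32 → 6
24: 12, 16 → 2
31: 12, 16 → 2
12: none → 0
34: 16, 32 → 2
16: none → 0
32: none → 0
Total inversions: 8 + 6 + 6 + 2 + 2 + 0 + 2 + 0 + 0 = 26

26 adjacent swaps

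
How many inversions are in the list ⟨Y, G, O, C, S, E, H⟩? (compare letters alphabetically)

13 inversions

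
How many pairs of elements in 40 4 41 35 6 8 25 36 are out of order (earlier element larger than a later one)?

Count, for each position, how many later elements it exceeds:
40 → 4, 35, 6, 8, 25, 36 → 6
4 → none → 0
41 → 35, 6, 8, 25, 36 → 5
35 → 6, 8, 25 → 3
6 → none → 0
8 → none → 0
25 → none → 0
36 → none → 0
Sum: 6 + 0 + 5 + 3 + 0 + 0 + 0 + 0 = 14

14 out-of-order pairs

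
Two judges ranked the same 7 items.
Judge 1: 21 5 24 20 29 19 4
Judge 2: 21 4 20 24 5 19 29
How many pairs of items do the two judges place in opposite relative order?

9

Assign each item its position (1..7) in the first ordering, then rewrite the second ordering as that position sequence:
positions: 21→1, 5→2, 24→3, 20→4, 29→5, 19→6, 4→7
second ordering as positions: [1, 7, 4, 3, 2, 6, 5]
Discordant pairs = inversions in this position sequence.
1: 0
7: 4, 3, 2, 6, 5 → 5
4: 3, 2 → 2
3: 2 → 1
2: 0
6: 5 → 1
5: 0
Total: 0 + 5 + 2 + 1 + 0 + 1 + 0 = 9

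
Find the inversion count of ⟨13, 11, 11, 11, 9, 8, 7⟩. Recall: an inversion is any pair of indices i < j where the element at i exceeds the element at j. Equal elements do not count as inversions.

Element-by-element contributions:
13 → 11, 11, 11, 9, 8, 7 → 6
11 → 9, 8, 7 → 3
11 → 9, 8, 7 → 3
11 → 9, 8, 7 → 3
9 → 8, 7 → 2
8 → 7 → 1
7 → none → 0
Sum: 6 + 3 + 3 + 3 + 2 + 1 + 0 = 18

18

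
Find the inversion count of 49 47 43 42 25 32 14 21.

There are 26 inversions.

For each element, count later entries that are smaller:
49 → 47, 43, 42, 25, 32, 14, 21 → 7
47 → 43, 42, 25, 32, 14, 21 → 6
43 → 42, 25, 32, 14, 21 → 5
42 → 25, 32, 14, 21 → 4
25 → 14, 21 → 2
32 → 14, 21 → 2
14 → none → 0
21 → none → 0
Sum: 7 + 6 + 5 + 4 + 2 + 2 + 0 + 0 = 26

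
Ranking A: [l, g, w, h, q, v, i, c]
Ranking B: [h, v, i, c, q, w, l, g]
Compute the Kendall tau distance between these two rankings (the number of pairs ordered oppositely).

20

Assign each item its position (1..8) in the first ordering, then rewrite the second ordering as that position sequence:
positions: l→1, g→2, w→3, h→4, q→5, v→6, i→7, c→8
second ordering as positions: [4, 6, 7, 8, 5, 3, 1, 2]
Discordant pairs = inversions in this position sequence.
4: 3, 1, 2 → 3
6: 5, 3, 1, 2 → 4
7: 5, 3, 1, 2 → 4
8: 5, 3, 1, 2 → 4
5: 3, 1, 2 → 3
3: 1, 2 → 2
1: 0
2: 0
Total: 3 + 4 + 4 + 4 + 3 + 2 + 0 + 0 = 20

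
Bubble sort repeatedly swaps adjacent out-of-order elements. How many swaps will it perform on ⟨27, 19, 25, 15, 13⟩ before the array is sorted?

There are 9 adjacent swaps.

The minimum number of adjacent swaps to sort an array equals its inversion count, since every such swap removes exactly one inversion.
Count inversions — for each element, later elements that are smaller:
27: 19, 25, 15, 13 → 4
19: 15, 13 → 2
25: 15, 13 → 2
15: 13 → 1
13: none → 0
Total inversions: 4 + 2 + 2 + 1 + 0 = 9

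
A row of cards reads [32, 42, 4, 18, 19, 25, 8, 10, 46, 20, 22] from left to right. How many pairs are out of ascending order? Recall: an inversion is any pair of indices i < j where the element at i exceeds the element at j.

There are 26 inversions.

Element-by-element contributions:
32: 8
42: 8
4: 0
18: 2
19: 2
25: 4
8: 0
10: 0
46: 2
20: 0
22: 0
Sum: 8 + 8 + 0 + 2 + 2 + 4 + 0 + 0 + 2 + 0 + 0 = 26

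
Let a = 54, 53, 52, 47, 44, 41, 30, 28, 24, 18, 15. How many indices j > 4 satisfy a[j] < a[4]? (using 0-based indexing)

6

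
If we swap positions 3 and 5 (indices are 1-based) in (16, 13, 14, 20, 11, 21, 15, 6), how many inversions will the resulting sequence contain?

15

Positions 3 and 5 hold 14 and 11; after swapping, the array is [16, 13, 11, 20, 14, 21, 15, 6].
Count, for each position, how many later elements it exceeds:
16: 5
13: 2
11: 1
20: 3
14: 1
21: 2
15: 1
6: 0
Sum: 5 + 2 + 1 + 3 + 1 + 2 + 1 + 0 = 15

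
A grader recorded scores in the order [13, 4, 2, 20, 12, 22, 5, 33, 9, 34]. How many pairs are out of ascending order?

Count, for each position, how many later elements it exceeds:
13: 5
4: 1
2: 0
20: 3
12: 2
22: 2
5: 0
33: 1
9: 0
34: 0
Sum: 5 + 1 + 0 + 3 + 2 + 2 + 0 + 1 + 0 + 0 = 14

14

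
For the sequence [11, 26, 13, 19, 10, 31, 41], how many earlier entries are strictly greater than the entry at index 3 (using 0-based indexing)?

1

The element at index 3 is 19.
Elements before it: 11, 26, 13
Those larger than 19: 26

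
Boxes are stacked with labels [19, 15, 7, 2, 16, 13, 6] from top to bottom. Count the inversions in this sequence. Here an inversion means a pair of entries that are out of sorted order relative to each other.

15 inversions

Count, for each position, how many later elements it exceeds:
19 → 15, 7, 2, 16, 13, 6 → 6
15 → 7, 2, 13, 6 → 4
7 → 2, 6 → 2
2 → none → 0
16 → 13, 6 → 2
13 → 6 → 1
6 → none → 0
Sum: 6 + 4 + 2 + 0 + 2 + 1 + 0 = 15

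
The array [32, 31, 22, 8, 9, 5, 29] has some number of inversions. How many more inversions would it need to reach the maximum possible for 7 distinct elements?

Maximum inversions for 7 distinct elements is C(7, 2) = 7·6/2 = 21.
Current inversions — for each element, count later smaller elements:
32: 6
31: 5
22: 3
8: 1
9: 1
5: 0
29: 0
Current total: 6 + 5 + 3 + 1 + 1 + 0 + 0 = 16
Shortfall: 21 − 16 = 5

5 inversions short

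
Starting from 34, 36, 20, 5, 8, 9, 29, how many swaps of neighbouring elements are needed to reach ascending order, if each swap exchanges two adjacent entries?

13

Each adjacent swap fixes exactly one inversion, so the minimum swap count equals the number of inversions.
Count inversions — for each element, later elements that are smaller:
34: 20, 5, 8, 9, 29 → 5
36: 20, 5, 8, 9, 29 → 5
20: 5, 8, 9 → 3
5: none → 0
8: none → 0
9: none → 0
29: none → 0
Total inversions: 5 + 5 + 3 + 0 + 0 + 0 + 0 = 13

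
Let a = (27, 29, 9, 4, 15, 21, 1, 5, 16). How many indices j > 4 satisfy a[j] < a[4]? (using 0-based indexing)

2

The element at index 4 is 15.
Elements after it: 21, 1, 5, 16
Those smaller than 15: 1, 5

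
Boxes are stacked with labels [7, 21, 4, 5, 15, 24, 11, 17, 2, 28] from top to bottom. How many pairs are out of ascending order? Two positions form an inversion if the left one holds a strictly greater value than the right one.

Element-by-element contributions:
7: 3
21: 6
4: 1
5: 1
15: 2
24: 3
11: 1
17: 1
2: 0
28: 0
Sum: 3 + 6 + 1 + 1 + 2 + 3 + 1 + 1 + 0 + 0 = 18

Inversions: 18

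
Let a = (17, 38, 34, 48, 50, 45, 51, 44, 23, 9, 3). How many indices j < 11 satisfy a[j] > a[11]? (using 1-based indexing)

The element at index 11 is 3.
Elements before it: 17, 38, 34, 48, 50, 45, 51, 44, 23, 9
Those larger than 3: 17, 38, 34, 48, 50, 45, 51, 44, 23, 9

10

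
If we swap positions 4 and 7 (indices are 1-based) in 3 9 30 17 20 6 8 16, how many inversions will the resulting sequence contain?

12

Positions 4 and 7 hold 17 and 8; after swapping, the array is [3, 9, 30, 8, 20, 6, 17, 16].
Element-by-element contributions:
3 → none → 0
9 → 8, 6 → 2
30 → 8, 20, 6, 17, 16 → 5
8 → 6 → 1
20 → 6, 17, 16 → 3
6 → none → 0
17 → 16 → 1
16 → none → 0
Sum: 0 + 2 + 5 + 1 + 3 + 0 + 1 + 0 = 12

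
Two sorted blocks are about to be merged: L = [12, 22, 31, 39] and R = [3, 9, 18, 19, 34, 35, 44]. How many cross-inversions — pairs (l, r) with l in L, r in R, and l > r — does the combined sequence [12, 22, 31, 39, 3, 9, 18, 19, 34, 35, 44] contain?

Take each right-half value and tally the left-half values above it:
r = 3: 12, 22, 31, 39 → 4
r = 9: 12, 22, 31, 39 → 4
r = 18: 22, 31, 39 → 3
r = 19: 22, 31, 39 → 3
r = 34: 39 → 1
r = 35: 39 → 1
r = 44: none → 0
Cross-inversions: 4 + 4 + 3 + 3 + 1 + 1 + 0 = 16

16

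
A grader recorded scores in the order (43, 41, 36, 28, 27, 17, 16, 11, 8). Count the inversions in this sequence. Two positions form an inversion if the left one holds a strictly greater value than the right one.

There are 36 inversions.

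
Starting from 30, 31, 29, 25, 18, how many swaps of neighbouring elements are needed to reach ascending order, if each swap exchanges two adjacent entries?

Minimum adjacent swaps = number of inversions (each swap of adjacent out-of-order elements removes one inversion and no swap can remove more).
Count inversions — for each element, later elements that are smaller:
30: 29, 25, 18 → 3
31: 29, 25, 18 → 3
29: 25, 18 → 2
25: 18 → 1
18: none → 0
Total inversions: 3 + 3 + 2 + 1 + 0 = 9

9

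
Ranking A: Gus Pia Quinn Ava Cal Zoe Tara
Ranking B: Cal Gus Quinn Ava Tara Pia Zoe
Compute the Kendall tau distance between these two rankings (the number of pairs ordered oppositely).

Assign each item its position (1..7) in the first ordering, then rewrite the second ordering as that position sequence:
positions: Gus→1, Pia→2, Quinn→3, Ava→4, Cal→5, Zoe→6, Tara→7
second ordering as positions: [5, 1, 3, 4, 7, 2, 6]
Discordant pairs = inversions in this position sequence.
5: 1, 3, 4, 2 → 4
1: 0
3: 2 → 1
4: 2 → 1
7: 2, 6 → 2
2: 0
6: 0
Total: 4 + 0 + 1 + 1 + 2 + 0 + 0 = 8

8 discordant pairs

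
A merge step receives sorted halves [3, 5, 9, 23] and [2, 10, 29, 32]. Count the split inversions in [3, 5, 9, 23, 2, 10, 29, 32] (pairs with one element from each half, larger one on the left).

5

Take each right-half value and tally the left-half values above it:
r = 2: 3, 5, 9, 23 → 4
r = 10: 23 → 1
r = 29: none → 0
r = 32: none → 0
Cross-inversions: 4 + 1 + 0 + 0 = 5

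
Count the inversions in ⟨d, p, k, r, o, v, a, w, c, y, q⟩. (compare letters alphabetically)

Sweep left to right; for each value list the smaller values that follow it:
d → a, c → 2
p → k, o, a, c → 4
k → a, c → 2
r → o, a, c, q → 4
o → a, c → 2
v → a, c, q → 3
a → none → 0
w → c, q → 2
c → none → 0
y → q → 1
q → none → 0
Sum: 2 + 4 + 2 + 4 + 2 + 3 + 0 + 2 + 0 + 1 + 0 = 20

20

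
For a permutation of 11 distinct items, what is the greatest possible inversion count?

55

A reversed (strictly descending) arrangement makes every pair an inversion, giving C(11, 2) inversions.
C(11, 2) = 11·10/2 = 55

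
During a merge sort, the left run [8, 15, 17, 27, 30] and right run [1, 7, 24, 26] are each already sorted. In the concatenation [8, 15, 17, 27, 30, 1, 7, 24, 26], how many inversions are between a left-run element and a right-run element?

Count, for every r in R, how many entries of L exceed r:
r = 1: 8, 15, 17, 27, 30 → 5
r = 7: 8, 15, 17, 27, 30 → 5
r = 24: 27, 30 → 2
r = 26: 27, 30 → 2
Cross-inversions: 5 + 5 + 2 + 2 = 14

14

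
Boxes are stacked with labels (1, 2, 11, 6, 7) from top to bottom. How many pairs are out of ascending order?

For each element, count later entries that are smaller:
1: 0
2: 0
11: 2
6: 0
7: 0
Sum: 0 + 0 + 2 + 0 + 0 = 2

2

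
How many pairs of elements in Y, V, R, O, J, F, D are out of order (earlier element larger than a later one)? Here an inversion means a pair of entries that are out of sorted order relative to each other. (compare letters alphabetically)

21

For each element, count later entries that are smaller:
Y → V, R, O, J, F, D → 6
V → R, O, J, F, D → 5
R → O, J, F, D → 4
O → J, F, D → 3
J → F, D → 2
F → D → 1
D → none → 0
Sum: 6 + 5 + 4 + 3 + 2 + 1 + 0 = 21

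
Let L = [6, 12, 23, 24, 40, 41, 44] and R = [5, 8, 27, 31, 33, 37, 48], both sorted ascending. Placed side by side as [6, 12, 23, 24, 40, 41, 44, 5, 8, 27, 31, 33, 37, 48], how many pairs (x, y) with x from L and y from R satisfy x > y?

Count, for every r in R, how many entries of L exceed r:
r = 5: 6, 12, 23, 24, 40, 41, 44 → 7
r = 8: 12, 23, 24, 40, 41, 44 → 6
r = 27: 40, 41, 44 → 3
r = 31: 40, 41, 44 → 3
r = 33: 40, 41, 44 → 3
r = 37: 40, 41, 44 → 3
r = 48: none → 0
Cross-inversions: 7 + 6 + 3 + 3 + 3 + 3 + 0 = 25

25 split inversions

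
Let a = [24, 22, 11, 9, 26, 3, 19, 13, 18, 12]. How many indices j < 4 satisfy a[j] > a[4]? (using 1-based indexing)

3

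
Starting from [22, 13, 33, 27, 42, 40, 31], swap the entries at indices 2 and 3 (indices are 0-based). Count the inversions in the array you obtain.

Inversions: 5

Positions 2 and 3 hold 33 and 27; after swapping, the array is [22, 13, 27, 33, 42, 40, 31].
For each element, count later entries that are smaller:
22 → 13 → 1
13 → none → 0
27 → none → 0
33 → 31 → 1
42 → 40, 31 → 2
40 → 31 → 1
31 → none → 0
Sum: 1 + 0 + 0 + 1 + 2 + 1 + 0 = 5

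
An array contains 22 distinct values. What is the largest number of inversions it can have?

231

A reversed (strictly descending) arrangement makes every pair an inversion, giving C(22, 2) inversions.
C(22, 2) = 22·21/2 = 231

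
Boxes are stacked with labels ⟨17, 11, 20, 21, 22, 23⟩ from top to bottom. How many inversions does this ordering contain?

1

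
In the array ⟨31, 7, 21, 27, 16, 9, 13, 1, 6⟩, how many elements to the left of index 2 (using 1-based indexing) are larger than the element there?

1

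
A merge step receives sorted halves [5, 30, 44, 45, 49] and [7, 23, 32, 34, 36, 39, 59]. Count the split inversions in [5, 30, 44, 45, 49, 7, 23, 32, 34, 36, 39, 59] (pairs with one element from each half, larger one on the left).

Take each right-half value and tally the left-half values above it:
r = 7: 30, 44, 45, 49 → 4
r = 23: 30, 44, 45, 49 → 4
r = 32: 44, 45, 49 → 3
r = 34: 44, 45, 49 → 3
r = 36: 44, 45, 49 → 3
r = 39: 44, 45, 49 → 3
r = 59: none → 0
Cross-inversions: 4 + 4 + 3 + 3 + 3 + 3 + 0 = 20

20 cross-inversions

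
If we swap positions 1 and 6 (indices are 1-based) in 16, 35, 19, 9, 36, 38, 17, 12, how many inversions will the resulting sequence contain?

21

Positions 1 and 6 hold 16 and 38; after swapping, the array is [38, 35, 19, 9, 36, 16, 17, 12].
Count, for each position, how many later elements it exceeds:
38: 7
35: 5
19: 4
9: 0
36: 3
16: 1
17: 1
12: 0
Sum: 7 + 5 + 4 + 0 + 3 + 1 + 1 + 0 = 21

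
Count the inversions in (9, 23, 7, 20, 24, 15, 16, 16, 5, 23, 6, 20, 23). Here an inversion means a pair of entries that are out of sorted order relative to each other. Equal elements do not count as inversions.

34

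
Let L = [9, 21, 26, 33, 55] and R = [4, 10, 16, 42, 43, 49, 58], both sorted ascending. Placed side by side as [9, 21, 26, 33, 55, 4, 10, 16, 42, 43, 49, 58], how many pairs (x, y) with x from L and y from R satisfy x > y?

16

Take each right-half value and tally the left-half values above it:
r = 4: 9, 21, 26, 33, 55 → 5
r = 10: 21, 26, 33, 55 → 4
r = 16: 21, 26, 33, 55 → 4
r = 42: 55 → 1
r = 43: 55 → 1
r = 49: 55 → 1
r = 58: none → 0
Cross-inversions: 5 + 4 + 4 + 1 + 1 + 1 + 0 = 16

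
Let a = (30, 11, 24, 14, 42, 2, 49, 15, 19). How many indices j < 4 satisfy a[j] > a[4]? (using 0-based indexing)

0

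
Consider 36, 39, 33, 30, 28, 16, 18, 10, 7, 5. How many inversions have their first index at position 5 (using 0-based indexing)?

3 such elements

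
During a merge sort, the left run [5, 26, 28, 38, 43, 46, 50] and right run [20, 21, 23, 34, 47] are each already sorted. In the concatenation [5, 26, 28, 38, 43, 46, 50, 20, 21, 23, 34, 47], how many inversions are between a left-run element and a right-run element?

Count, for every r in R, how many entries of L exceed r:
r = 20: 26, 28, 38, 43, 46, 50 → 6
r = 21: 26, 28, 38, 43, 46, 50 → 6
r = 23: 26, 28, 38, 43, 46, 50 → 6
r = 34: 38, 43, 46, 50 → 4
r = 47: 50 → 1
Cross-inversions: 6 + 6 + 6 + 4 + 1 = 23

23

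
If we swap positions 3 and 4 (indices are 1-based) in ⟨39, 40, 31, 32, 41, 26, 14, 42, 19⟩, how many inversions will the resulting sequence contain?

Positions 3 and 4 hold 31 and 32; after swapping, the array is [39, 40, 32, 31, 41, 26, 14, 42, 19].
For each element, count later entries that are smaller:
39 → 32, 31, 26, 14, 19 → 5
40 → 32, 31, 26, 14, 19 → 5
32 → 31, 26, 14, 19 → 4
31 → 26, 14, 19 → 3
41 → 26, 14, 19 → 3
26 → 14, 19 → 2
14 → none → 0
42 → 19 → 1
19 → none → 0
Sum: 5 + 5 + 4 + 3 + 3 + 2 + 0 + 1 + 0 = 23

There are 23 inversions.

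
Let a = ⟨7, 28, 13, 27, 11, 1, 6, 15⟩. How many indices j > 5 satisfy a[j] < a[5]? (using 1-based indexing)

2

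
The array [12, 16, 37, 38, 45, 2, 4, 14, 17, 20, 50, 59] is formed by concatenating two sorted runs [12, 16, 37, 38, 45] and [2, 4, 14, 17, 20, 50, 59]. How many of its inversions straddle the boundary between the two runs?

20 cross-inversions

For each element r of the right run, count left-run elements greater than r:
r = 2: 12, 16, 37, 38, 45 → 5
r = 4: 12, 16, 37, 38, 45 → 5
r = 14: 16, 37, 38, 45 → 4
r = 17: 37, 38, 45 → 3
r = 20: 37, 38, 45 → 3
r = 50: none → 0
r = 59: none → 0
Cross-inversions: 5 + 5 + 4 + 3 + 3 + 0 + 0 = 20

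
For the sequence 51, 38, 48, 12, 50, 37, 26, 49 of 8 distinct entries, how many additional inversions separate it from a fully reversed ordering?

11

Maximum inversions for 8 distinct elements is C(8, 2) = 8·7/2 = 28.
Current inversions — for each element, count later smaller elements:
51: 7
38: 3
48: 3
12: 0
50: 3
37: 1
26: 0
49: 0
Current total: 7 + 3 + 3 + 0 + 3 + 1 + 0 + 0 = 17
Shortfall: 28 − 17 = 11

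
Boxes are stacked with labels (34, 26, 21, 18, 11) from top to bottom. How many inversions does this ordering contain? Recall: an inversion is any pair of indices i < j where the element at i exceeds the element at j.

10

Sweep left to right; for each value list the smaller values that follow it:
34 → 26, 21, 18, 11 → 4
26 → 21, 18, 11 → 3
21 → 18, 11 → 2
18 → 11 → 1
11 → none → 0
Sum: 4 + 3 + 2 + 1 + 0 = 10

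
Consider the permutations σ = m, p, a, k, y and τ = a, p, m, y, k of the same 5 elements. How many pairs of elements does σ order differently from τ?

There are 4 discordant pairs.

Assign each item its position (1..5) in the first ordering, then rewrite the second ordering as that position sequence:
positions: m→1, p→2, a→3, k→4, y→5
second ordering as positions: [3, 2, 1, 5, 4]
Discordant pairs = inversions in this position sequence.
3: 2, 1 → 2
2: 1 → 1
1: 0
5: 4 → 1
4: 0
Total: 2 + 1 + 0 + 1 + 0 = 4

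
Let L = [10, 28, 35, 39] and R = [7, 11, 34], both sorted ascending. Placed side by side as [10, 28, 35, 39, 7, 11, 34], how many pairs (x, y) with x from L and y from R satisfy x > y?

Count, for every r in R, how many entries of L exceed r:
r = 7: 10, 28, 35, 39 → 4
r = 11: 28, 35, 39 → 3
r = 34: 35, 39 → 2
Cross-inversions: 4 + 3 + 2 = 9

There are 9 cross-inversions.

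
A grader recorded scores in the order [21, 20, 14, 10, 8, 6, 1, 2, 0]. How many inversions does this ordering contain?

Element-by-element contributions:
21 → 20, 14, 10, 8, 6, 1, 2, 0 → 8
20 → 14, 10, 8, 6, 1, 2, 0 → 7
14 → 10, 8, 6, 1, 2, 0 → 6
10 → 8, 6, 1, 2, 0 → 5
8 → 6, 1, 2, 0 → 4
6 → 1, 2, 0 → 3
1 → 0 → 1
2 → 0 → 1
0 → none → 0
Sum: 8 + 7 + 6 + 5 + 4 + 3 + 1 + 1 + 0 = 35

35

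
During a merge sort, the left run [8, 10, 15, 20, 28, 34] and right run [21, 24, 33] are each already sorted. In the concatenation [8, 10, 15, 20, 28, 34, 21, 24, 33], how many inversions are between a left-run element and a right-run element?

5

For each element r of the right run, count left-run elements greater than r:
r = 21: 28, 34 → 2
r = 24: 28, 34 → 2
r = 33: 34 → 1
Cross-inversions: 2 + 2 + 1 = 5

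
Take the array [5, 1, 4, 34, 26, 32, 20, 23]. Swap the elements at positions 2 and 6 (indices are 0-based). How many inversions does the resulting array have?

11 inversions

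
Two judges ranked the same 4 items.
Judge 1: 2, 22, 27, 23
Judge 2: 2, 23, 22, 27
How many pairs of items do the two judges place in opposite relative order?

Discordant pairs: 2

Assign each item its position (1..4) in the first ordering, then rewrite the second ordering as that position sequence:
positions: 2→1, 22→2, 27→3, 23→4
second ordering as positions: [1, 4, 2, 3]
Discordant pairs = inversions in this position sequence.
1: 0
4: 2, 3 → 2
2: 0
3: 0
Total: 0 + 2 + 0 + 0 = 2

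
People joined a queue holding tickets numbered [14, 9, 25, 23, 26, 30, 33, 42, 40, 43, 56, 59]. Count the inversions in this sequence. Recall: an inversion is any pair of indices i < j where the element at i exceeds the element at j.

Count, for each position, how many later elements it exceeds:
14 → 9 → 1
9 → none → 0
25 → 23 → 1
23 → none → 0
26 → none → 0
30 → none → 0
33 → none → 0
42 → 40 → 1
40 → none → 0
43 → none → 0
56 → none → 0
59 → none → 0
Sum: 1 + 0 + 1 + 0 + 0 + 0 + 0 + 1 + 0 + 0 + 0 + 0 = 3

3 out-of-order pairs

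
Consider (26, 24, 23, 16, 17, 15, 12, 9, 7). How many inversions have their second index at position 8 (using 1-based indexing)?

7 such elements

The element at index 8 is 9.
Elements before it: 26, 24, 23, 16, 17, 15, 12
Those larger than 9: 26, 24, 23, 16, 17, 15, 12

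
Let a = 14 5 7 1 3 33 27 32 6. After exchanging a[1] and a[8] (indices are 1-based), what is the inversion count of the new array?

Positions 1 and 8 hold 14 and 32; after swapping, the array is [32, 5, 7, 1, 3, 33, 27, 14, 6].
Element-by-element contributions:
32: 7
5: 2
7: 3
1: 0
3: 0
33: 3
27: 2
14: 1
6: 0
Sum: 7 + 2 + 3 + 0 + 0 + 3 + 2 + 1 + 0 = 18

18 inversions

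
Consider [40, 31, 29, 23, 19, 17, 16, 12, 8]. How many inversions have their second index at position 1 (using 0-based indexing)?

1

The element at index 1 is 31.
Elements before it: 40
Those larger than 31: 40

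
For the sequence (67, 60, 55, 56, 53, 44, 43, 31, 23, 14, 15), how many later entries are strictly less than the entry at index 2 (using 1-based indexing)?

The element at index 2 is 60.
Elements after it: 55, 56, 53, 44, 43, 31, 23, 14, 15
Those smaller than 60: 55, 56, 53, 44, 43, 31, 23, 14, 15

9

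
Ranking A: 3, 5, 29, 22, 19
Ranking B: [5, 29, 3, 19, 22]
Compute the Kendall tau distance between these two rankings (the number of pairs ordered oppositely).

Assign each item its position (1..5) in the first ordering, then rewrite the second ordering as that position sequence:
positions: 3→1, 5→2, 29→3, 22→4, 19→5
second ordering as positions: [2, 3, 1, 5, 4]
Discordant pairs = inversions in this position sequence.
2: 1 → 1
3: 1 → 1
1: 0
5: 4 → 1
4: 0
Total: 1 + 1 + 0 + 1 + 0 = 3

There are 3 discordant pairs.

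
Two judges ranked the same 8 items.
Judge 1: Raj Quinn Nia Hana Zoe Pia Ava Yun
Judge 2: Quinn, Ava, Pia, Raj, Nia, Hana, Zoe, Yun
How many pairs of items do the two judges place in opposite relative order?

There are 10 discordant pairs.

Assign each item its position (1..8) in the first ordering, then rewrite the second ordering as that position sequence:
positions: Raj→1, Quinn→2, Nia→3, Hana→4, Zoe→5, Pia→6, Ava→7, Yun→8
second ordering as positions: [2, 7, 6, 1, 3, 4, 5, 8]
Discordant pairs = inversions in this position sequence.
2: 1 → 1
7: 6, 1, 3, 4, 5 → 5
6: 1, 3, 4, 5 → 4
1: 0
3: 0
4: 0
5: 0
8: 0
Total: 1 + 5 + 4 + 0 + 0 + 0 + 0 + 0 = 10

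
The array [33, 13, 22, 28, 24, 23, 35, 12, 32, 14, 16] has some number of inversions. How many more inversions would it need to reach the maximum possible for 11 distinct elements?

24

Maximum inversions for 11 distinct elements is C(11, 2) = 11·10/2 = 55.
Current inversions — for each element, count later smaller elements:
33: 9
13: 1
22: 3
28: 5
24: 4
23: 3
35: 4
12: 0
32: 2
14: 0
16: 0
Current total: 9 + 1 + 3 + 5 + 4 + 3 + 4 + 0 + 2 + 0 + 0 = 31
Shortfall: 55 − 31 = 24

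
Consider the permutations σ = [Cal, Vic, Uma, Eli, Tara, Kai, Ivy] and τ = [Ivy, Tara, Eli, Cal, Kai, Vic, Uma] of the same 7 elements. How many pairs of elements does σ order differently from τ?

15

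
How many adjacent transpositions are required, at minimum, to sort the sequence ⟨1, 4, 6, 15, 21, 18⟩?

1 adjacent swap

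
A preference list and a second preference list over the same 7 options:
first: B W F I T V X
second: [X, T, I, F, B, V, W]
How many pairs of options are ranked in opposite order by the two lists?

16 pairs

Assign each item its position (1..7) in the first ordering, then rewrite the second ordering as that position sequence:
positions: B→1, W→2, F→3, I→4, T→5, V→6, X→7
second ordering as positions: [7, 5, 4, 3, 1, 6, 2]
Discordant pairs = inversions in this position sequence.
7: 5, 4, 3, 1, 6, 2 → 6
5: 4, 3, 1, 2 → 4
4: 3, 1, 2 → 3
3: 1, 2 → 2
1: 0
6: 2 → 1
2: 0
Total: 6 + 4 + 3 + 2 + 0 + 1 + 0 = 16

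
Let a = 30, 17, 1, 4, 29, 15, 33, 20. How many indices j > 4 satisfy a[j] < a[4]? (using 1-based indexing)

The element at index 4 is 4.
Elements after it: 29, 15, 33, 20
None of them are smaller than 4.

0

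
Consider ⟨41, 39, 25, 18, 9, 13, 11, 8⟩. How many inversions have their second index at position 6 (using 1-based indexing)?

The element at index 6 is 13.
Elements before it: 41, 39, 25, 18, 9
Those larger than 13: 41, 39, 25, 18

4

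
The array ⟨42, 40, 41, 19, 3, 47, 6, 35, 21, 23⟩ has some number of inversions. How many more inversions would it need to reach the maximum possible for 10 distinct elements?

Maximum inversions for 10 distinct elements is C(10, 2) = 10·9/2 = 45.
Current inversions — for each element, count later smaller elements:
42: 8
40: 6
41: 6
19: 2
3: 0
47: 4
6: 0
35: 2
21: 0
23: 0
Current total: 8 + 6 + 6 + 2 + 0 + 4 + 0 + 2 + 0 + 0 = 28
Shortfall: 45 − 28 = 17

17 inversions short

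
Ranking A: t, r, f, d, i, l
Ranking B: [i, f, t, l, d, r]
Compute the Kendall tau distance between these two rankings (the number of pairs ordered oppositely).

9 discordant pairs

Assign each item its position (1..6) in the first ordering, then rewrite the second ordering as that position sequence:
positions: t→1, r→2, f→3, d→4, i→5, l→6
second ordering as positions: [5, 3, 1, 6, 4, 2]
Discordant pairs = inversions in this position sequence.
5: 3, 1, 4, 2 → 4
3: 1, 2 → 2
1: 0
6: 4, 2 → 2
4: 2 → 1
2: 0
Total: 4 + 2 + 0 + 2 + 1 + 0 = 9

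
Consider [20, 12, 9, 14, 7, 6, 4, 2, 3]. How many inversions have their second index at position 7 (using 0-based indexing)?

7

The element at index 7 is 2.
Elements before it: 20, 12, 9, 14, 7, 6, 4
Those larger than 2: 20, 12, 9, 14, 7, 6, 4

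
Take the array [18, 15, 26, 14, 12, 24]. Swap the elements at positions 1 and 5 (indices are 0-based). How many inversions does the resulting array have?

Positions 1 and 5 hold 15 and 24; after swapping, the array is [18, 24, 26, 14, 12, 15].
For each element, count later entries that are smaller:
18: 3
24: 3
26: 3
14: 1
12: 0
15: 0
Sum: 3 + 3 + 3 + 1 + 0 + 0 = 10

10 inversions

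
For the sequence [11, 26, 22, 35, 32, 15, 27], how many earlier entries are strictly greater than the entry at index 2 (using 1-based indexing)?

The element at index 2 is 26.
Elements before it: 11
None of them are larger than 26.

0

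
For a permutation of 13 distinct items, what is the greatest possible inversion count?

78 inversions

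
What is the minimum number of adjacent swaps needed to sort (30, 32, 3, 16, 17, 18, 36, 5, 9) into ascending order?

Minimum adjacent swaps = number of inversions (each swap of adjacent out-of-order elements removes one inversion and no swap can remove more).
Count inversions — for each element, later elements that are smaller:
30: 3, 16, 17, 18, 5, 9 → 6
32: 3, 16, 17, 18, 5, 9 → 6
3: none → 0
16: 5, 9 → 2
17: 5, 9 → 2
18: 5, 9 → 2
36: 5, 9 → 2
5: none → 0
9: none → 0
Total inversions: 6 + 6 + 0 + 2 + 2 + 2 + 2 + 0 + 0 = 20

20 swaps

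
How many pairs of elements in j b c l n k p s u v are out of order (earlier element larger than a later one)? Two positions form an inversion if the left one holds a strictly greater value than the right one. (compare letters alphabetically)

4 out-of-order pairs

Element-by-element contributions:
j → b, c → 2
b → none → 0
c → none → 0
l → k → 1
n → k → 1
k → none → 0
p → none → 0
s → none → 0
u → none → 0
v → none → 0
Sum: 2 + 0 + 0 + 1 + 1 + 0 + 0 + 0 + 0 + 0 = 4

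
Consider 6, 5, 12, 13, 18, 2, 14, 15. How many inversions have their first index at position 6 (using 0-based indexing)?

0

The element at index 6 is 14.
Elements after it: 15
None of them are smaller than 14.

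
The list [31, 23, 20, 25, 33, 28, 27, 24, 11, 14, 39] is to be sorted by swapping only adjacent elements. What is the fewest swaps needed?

Each adjacent swap fixes exactly one inversion, so the minimum swap count equals the number of inversions.
Count inversions — for each element, later elements that are smaller:
31: 23, 20, 25, 28, 27, 24, 11, 14 → 8
23: 20, 11, 14 → 3
20: 11, 14 → 2
25: 24, 11, 14 → 3
33: 28, 27, 24, 11, 14 → 5
28: 27, 24, 11, 14 → 4
27: 24, 11, 14 → 3
24: 11, 14 → 2
11: none → 0
14: none → 0
39: none → 0
Total inversions: 8 + 3 + 2 + 3 + 5 + 4 + 3 + 2 + 0 + 0 + 0 = 30

30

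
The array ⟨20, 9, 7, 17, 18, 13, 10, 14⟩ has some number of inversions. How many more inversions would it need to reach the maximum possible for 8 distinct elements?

Maximum inversions for 8 distinct elements is C(8, 2) = 8·7/2 = 28.
Current inversions — for each element, count later smaller elements:
20: 7
9: 1
7: 0
17: 3
18: 3
13: 1
10: 0
14: 0
Current total: 7 + 1 + 0 + 3 + 3 + 1 + 0 + 0 = 15
Shortfall: 28 − 15 = 13

13 inversions short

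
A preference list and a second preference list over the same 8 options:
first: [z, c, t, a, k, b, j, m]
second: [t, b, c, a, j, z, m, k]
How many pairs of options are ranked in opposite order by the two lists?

Assign each item its position (1..8) in the first ordering, then rewrite the second ordering as that position sequence:
positions: z→1, c→2, t→3, a→4, k→5, b→6, j→7, m→8
second ordering as positions: [3, 6, 2, 4, 7, 1, 8, 5]
Discordant pairs = inversions in this position sequence.
3: 2, 1 → 2
6: 2, 4, 1, 5 → 4
2: 1 → 1
4: 1 → 1
7: 1, 5 → 2
1: 0
8: 5 → 1
5: 0
Total: 2 + 4 + 1 + 1 + 2 + 0 + 1 + 0 = 11

11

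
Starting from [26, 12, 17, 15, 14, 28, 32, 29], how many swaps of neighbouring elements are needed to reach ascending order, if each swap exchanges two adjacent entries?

8

Minimum adjacent swaps = number of inversions (each swap of adjacent out-of-order elements removes one inversion and no swap can remove more).
Count inversions — for each element, later elements that are smaller:
26: 12, 17, 15, 14 → 4
12: none → 0
17: 15, 14 → 2
15: 14 → 1
14: none → 0
28: none → 0
32: 29 → 1
29: none → 0
Total inversions: 4 + 0 + 2 + 1 + 0 + 0 + 1 + 0 = 8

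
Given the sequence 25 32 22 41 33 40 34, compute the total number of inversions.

6

Element-by-element contributions:
25 → 22 → 1
32 → 22 → 1
22 → none → 0
41 → 33, 40, 34 → 3
33 → none → 0
40 → 34 → 1
34 → none → 0
Sum: 1 + 1 + 0 + 3 + 0 + 1 + 0 = 6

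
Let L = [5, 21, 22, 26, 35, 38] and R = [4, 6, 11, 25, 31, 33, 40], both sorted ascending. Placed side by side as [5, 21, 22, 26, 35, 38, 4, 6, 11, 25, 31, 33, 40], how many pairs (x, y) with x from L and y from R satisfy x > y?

23 split inversions

For each element r of the right run, count left-run elements greater than r:
r = 4: 5, 21, 22, 26, 35, 38 → 6
r = 6: 21, 22, 26, 35, 38 → 5
r = 11: 21, 22, 26, 35, 38 → 5
r = 25: 26, 35, 38 → 3
r = 31: 35, 38 → 2
r = 33: 35, 38 → 2
r = 40: none → 0
Cross-inversions: 6 + 5 + 5 + 3 + 2 + 2 + 0 = 23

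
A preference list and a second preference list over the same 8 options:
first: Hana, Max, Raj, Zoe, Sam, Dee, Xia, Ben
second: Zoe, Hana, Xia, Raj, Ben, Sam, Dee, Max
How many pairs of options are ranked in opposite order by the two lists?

13

Assign each item its position (1..8) in the first ordering, then rewrite the second ordering as that position sequence:
positions: Hana→1, Max→2, Raj→3, Zoe→4, Sam→5, Dee→6, Xia→7, Ben→8
second ordering as positions: [4, 1, 7, 3, 8, 5, 6, 2]
Discordant pairs = inversions in this position sequence.
4: 1, 3, 2 → 3
1: 0
7: 3, 5, 6, 2 → 4
3: 2 → 1
8: 5, 6, 2 → 3
5: 2 → 1
6: 2 → 1
2: 0
Total: 3 + 0 + 4 + 1 + 3 + 1 + 1 + 0 = 13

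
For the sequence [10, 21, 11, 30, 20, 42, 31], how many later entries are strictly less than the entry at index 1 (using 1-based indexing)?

The element at index 1 is 10.
Elements after it: 21, 11, 30, 20, 42, 31
None of them are smaller than 10.

0 such elements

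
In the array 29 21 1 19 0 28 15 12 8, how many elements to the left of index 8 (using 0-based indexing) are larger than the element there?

The element at index 8 is 8.
Elements before it: 29, 21, 1, 19, 0, 28, 15, 12
Those larger than 8: 29, 21, 19, 28, 15, 12

6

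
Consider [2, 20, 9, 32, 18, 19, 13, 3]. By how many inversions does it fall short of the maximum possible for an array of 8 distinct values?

Maximum inversions for 8 distinct elements is C(8, 2) = 8·7/2 = 28.
Current inversions — for each element, count later smaller elements:
2: 0
20: 5
9: 1
32: 4
18: 2
19: 2
13: 1
3: 0
Current total: 0 + 5 + 1 + 4 + 2 + 2 + 1 + 0 = 15
Shortfall: 28 − 15 = 13

13 inversions short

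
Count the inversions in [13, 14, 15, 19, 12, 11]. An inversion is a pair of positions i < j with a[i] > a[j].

9 out-of-order pairs

Out-of-order index pairs (0-indexed):
(0,4): 13 > 12
(0,5): 13 > 11
(1,4): 14 > 12
(1,5): 14 > 11
(2,4): 15 > 12
(2,5): 15 > 11
(3,4): 19 > 12
(3,5): 19 > 11
(4,5): 12 > 11
That's 9 pairs.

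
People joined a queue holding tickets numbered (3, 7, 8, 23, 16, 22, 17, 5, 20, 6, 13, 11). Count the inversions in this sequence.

30 out-of-order pairs

Count, for each position, how many later elements it exceeds:
3: 0
7: 2
8: 2
23: 8
16: 4
22: 6
17: 4
5: 0
20: 3
6: 0
13: 1
11: 0
Sum: 0 + 2 + 2 + 8 + 4 + 6 + 4 + 0 + 3 + 0 + 1 + 0 = 30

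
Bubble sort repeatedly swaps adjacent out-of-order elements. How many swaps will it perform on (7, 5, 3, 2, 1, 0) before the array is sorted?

Minimum adjacent swaps = number of inversions (each swap of adjacent out-of-order elements removes one inversion and no swap can remove more).
Count inversions — for each element, later elements that are smaller:
7: 5, 3, 2, 1, 0 → 5
5: 3, 2, 1, 0 → 4
3: 2, 1, 0 → 3
2: 1, 0 → 2
1: 0 → 1
0: none → 0
Total inversions: 5 + 4 + 3 + 2 + 1 + 0 = 15

15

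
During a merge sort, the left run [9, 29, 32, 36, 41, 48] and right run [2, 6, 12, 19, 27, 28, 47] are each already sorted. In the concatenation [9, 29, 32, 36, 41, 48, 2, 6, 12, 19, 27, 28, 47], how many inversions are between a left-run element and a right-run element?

Take each right-half value and tally the left-half values above it:
r = 2: 9, 29, 32, 36, 41, 48 → 6
r = 6: 9, 29, 32, 36, 41, 48 → 6
r = 12: 29, 32, 36, 41, 48 → 5
r = 19: 29, 32, 36, 41, 48 → 5
r = 27: 29, 32, 36, 41, 48 → 5
r = 28: 29, 32, 36, 41, 48 → 5
r = 47: 48 → 1
Cross-inversions: 6 + 6 + 5 + 5 + 5 + 5 + 1 = 33

33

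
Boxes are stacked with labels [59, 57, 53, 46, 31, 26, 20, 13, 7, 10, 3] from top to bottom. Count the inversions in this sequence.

54 inversions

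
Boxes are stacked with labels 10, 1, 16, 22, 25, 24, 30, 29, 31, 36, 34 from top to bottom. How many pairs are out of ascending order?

4 inversions

For each element, count later entries that are smaller:
10: 1
1: 0
16: 0
22: 0
25: 1
24: 0
30: 1
29: 0
31: 0
36: 1
34: 0
Sum: 1 + 0 + 0 + 0 + 1 + 0 + 1 + 0 + 0 + 1 + 0 = 4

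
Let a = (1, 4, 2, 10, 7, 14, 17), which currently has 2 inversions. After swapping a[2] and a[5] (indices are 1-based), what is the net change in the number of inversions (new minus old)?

+1

Positions 2 and 5 hold 4 and 7; after swapping, the array is [1, 7, 2, 10, 4, 14, 17].
For each element, count later entries that are smaller:
1 → none → 0
7 → 2, 4 → 2
2 → none → 0
10 → 4 → 1
4 → none → 0
14 → none → 0
17 → none → 0
Sum: 0 + 2 + 0 + 1 + 0 + 0 + 0 = 3
Change: 3 − 2 = +1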